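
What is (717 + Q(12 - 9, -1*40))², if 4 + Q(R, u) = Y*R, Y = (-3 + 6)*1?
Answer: 521284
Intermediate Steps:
Y = 3 (Y = 3*1 = 3)
Q(R, u) = -4 + 3*R
(717 + Q(12 - 9, -1*40))² = (717 + (-4 + 3*(12 - 9)))² = (717 + (-4 + 3*3))² = (717 + (-4 + 9))² = (717 + 5)² = 722² = 521284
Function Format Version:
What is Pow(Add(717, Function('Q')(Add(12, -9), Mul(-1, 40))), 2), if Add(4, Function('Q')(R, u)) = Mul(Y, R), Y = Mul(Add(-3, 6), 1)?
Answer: 521284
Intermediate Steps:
Y = 3 (Y = Mul(3, 1) = 3)
Function('Q')(R, u) = Add(-4, Mul(3, R))
Pow(Add(717, Function('Q')(Add(12, -9), Mul(-1, 40))), 2) = Pow(Add(717, Add(-4, Mul(3, Add(12, -9)))), 2) = Pow(Add(717, Add(-4, Mul(3, 3))), 2) = Pow(Add(717, Add(-4, 9)), 2) = Pow(Add(717, 5), 2) = Pow(722, 2) = 521284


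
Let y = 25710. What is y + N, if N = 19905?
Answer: 45615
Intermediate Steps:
y + N = 25710 + 19905 = 45615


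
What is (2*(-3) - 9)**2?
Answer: 225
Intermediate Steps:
(2*(-3) - 9)**2 = (-6 - 9)**2 = (-15)**2 = 225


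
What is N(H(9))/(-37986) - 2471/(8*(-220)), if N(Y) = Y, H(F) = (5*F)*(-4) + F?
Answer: 15694061/11142560 ≈ 1.4085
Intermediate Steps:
H(F) = -19*F (H(F) = -20*F + F = -19*F)
N(H(9))/(-37986) - 2471/(8*(-220)) = -19*9/(-37986) - 2471/(8*(-220)) = -171*(-1/37986) - 2471/(-1760) = 57/12662 - 2471*(-1/1760) = 57/12662 + 2471/1760 = 15694061/11142560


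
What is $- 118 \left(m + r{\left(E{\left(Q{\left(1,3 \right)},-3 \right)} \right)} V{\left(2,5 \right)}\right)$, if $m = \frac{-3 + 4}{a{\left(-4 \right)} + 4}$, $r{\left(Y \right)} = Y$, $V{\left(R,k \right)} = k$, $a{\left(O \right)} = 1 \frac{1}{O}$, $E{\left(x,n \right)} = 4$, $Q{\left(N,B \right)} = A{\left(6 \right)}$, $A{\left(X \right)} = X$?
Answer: $- \frac{35872}{15} \approx -2391.5$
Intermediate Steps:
$Q{\left(N,B \right)} = 6$
$a{\left(O \right)} = \frac{1}{O}$
$m = \frac{4}{15}$ ($m = \frac{-3 + 4}{\frac{1}{-4} + 4} = 1 \frac{1}{- \frac{1}{4} + 4} = 1 \frac{1}{\frac{15}{4}} = 1 \cdot \frac{4}{15} = \frac{4}{15} \approx 0.26667$)
$- 118 \left(m + r{\left(E{\left(Q{\left(1,3 \right)},-3 \right)} \right)} V{\left(2,5 \right)}\right) = - 118 \left(\frac{4}{15} + 4 \cdot 5\right) = - 118 \left(\frac{4}{15} + 20\right) = \left(-118\right) \frac{304}{15} = - \frac{35872}{15}$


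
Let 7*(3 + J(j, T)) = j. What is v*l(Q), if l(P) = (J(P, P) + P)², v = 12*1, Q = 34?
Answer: 756012/49 ≈ 15429.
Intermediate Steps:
J(j, T) = -3 + j/7
v = 12
l(P) = (-3 + 8*P/7)² (l(P) = ((-3 + P/7) + P)² = (-3 + 8*P/7)²)
v*l(Q) = 12*((-21 + 8*34)²/49) = 12*((-21 + 272)²/49) = 12*((1/49)*251²) = 12*((1/49)*63001) = 12*(63001/49) = 756012/49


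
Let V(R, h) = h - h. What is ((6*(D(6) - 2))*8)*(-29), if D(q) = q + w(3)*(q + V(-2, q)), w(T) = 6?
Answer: -55680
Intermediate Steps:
V(R, h) = 0
D(q) = 7*q (D(q) = q + 6*(q + 0) = q + 6*q = 7*q)
((6*(D(6) - 2))*8)*(-29) = ((6*(7*6 - 2))*8)*(-29) = ((6*(42 - 2))*8)*(-29) = ((6*40)*8)*(-29) = (240*8)*(-29) = 1920*(-29) = -55680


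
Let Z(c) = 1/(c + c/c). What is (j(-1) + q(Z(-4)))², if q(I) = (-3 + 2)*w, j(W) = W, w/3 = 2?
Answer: 49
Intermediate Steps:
w = 6 (w = 3*2 = 6)
Z(c) = 1/(1 + c) (Z(c) = 1/(c + 1) = 1/(1 + c))
q(I) = -6 (q(I) = (-3 + 2)*6 = -1*6 = -6)
(j(-1) + q(Z(-4)))² = (-1 - 6)² = (-7)² = 49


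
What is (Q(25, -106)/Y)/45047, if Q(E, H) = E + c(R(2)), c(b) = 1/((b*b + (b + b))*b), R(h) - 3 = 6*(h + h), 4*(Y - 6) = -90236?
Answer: -528526/21478093054731 ≈ -2.4608e-8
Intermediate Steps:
Y = -22553 (Y = 6 + (1/4)*(-90236) = 6 - 22559 = -22553)
R(h) = 3 + 12*h (R(h) = 3 + 6*(h + h) = 3 + 6*(2*h) = 3 + 12*h)
c(b) = 1/(b*(b**2 + 2*b)) (c(b) = 1/((b**2 + 2*b)*b) = 1/(b*(b**2 + 2*b)))
Q(E, H) = 1/21141 + E (Q(E, H) = E + 1/((3 + 12*2)**2*(2 + (3 + 12*2))) = E + 1/((3 + 24)**2*(2 + (3 + 24))) = E + 1/(27**2*(2 + 27)) = E + (1/729)/29 = E + (1/729)*(1/29) = E + 1/21141 = 1/21141 + E)
(Q(25, -106)/Y)/45047 = ((1/21141 + 25)/(-22553))/45047 = ((528526/21141)*(-1/22553))*(1/45047) = -528526/476792973*1/45047 = -528526/21478093054731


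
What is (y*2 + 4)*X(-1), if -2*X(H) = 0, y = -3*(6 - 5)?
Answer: 0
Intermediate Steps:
y = -3 (y = -3*1 = -3)
X(H) = 0 (X(H) = -½*0 = 0)
(y*2 + 4)*X(-1) = (-3*2 + 4)*0 = (-6 + 4)*0 = -2*0 = 0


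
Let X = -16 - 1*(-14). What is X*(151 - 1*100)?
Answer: -102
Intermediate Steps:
X = -2 (X = -16 + 14 = -2)
X*(151 - 1*100) = -2*(151 - 1*100) = -2*(151 - 100) = -2*51 = -102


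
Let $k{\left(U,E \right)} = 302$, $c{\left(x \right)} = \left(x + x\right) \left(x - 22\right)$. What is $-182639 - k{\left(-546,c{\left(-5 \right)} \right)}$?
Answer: $-182941$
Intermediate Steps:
$c{\left(x \right)} = 2 x \left(-22 + x\right)$
$-182639 - k{\left(-546,c{\left(-5 \right)} \right)} = -182639 - 302 = -182941$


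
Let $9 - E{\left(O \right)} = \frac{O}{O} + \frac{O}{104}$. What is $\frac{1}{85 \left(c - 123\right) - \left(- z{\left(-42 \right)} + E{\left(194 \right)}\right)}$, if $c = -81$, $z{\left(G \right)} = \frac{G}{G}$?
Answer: $- \frac{52}{901947} \approx -5.7653 \cdot 10^{-5}$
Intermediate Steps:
$z{\left(G \right)} = 1$
$E{\left(O \right)} = 8 - \frac{O}{104}$ ($E{\left(O \right)} = 9 - \left(\frac{O}{O} + \frac{O}{104}\right) = 9 - \left(1 + O \frac{1}{104}\right) = 9 - \left(1 + \frac{O}{104}\right) = 8 - \frac{O}{104}$)
$\frac{1}{85 \left(c - 123\right) - \left(- z{\left(-42 \right)} + E{\left(194 \right)}\right)} = \frac{1}{85 \left(-81 - 123\right) + \left(1 - \left(8 - \frac{97}{52}\right)\right)} = \frac{1}{85 \left(-204\right) + \left(1 - \left(8 - \frac{97}{52}\right)\right)} = \frac{1}{-17340 + \left(1 - \frac{319}{52}\right)} = \frac{1}{-17340 - \frac{267}{52}} = \frac{1}{- \frac{901947}{52}} = - \frac{52}{901947}$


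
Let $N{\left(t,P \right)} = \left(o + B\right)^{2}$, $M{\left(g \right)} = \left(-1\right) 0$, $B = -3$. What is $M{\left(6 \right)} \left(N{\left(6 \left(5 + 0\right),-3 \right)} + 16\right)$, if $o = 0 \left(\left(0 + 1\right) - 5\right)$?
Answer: $0$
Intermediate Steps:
$M{\left(g \right)} = 0$
$o = 0$ ($o = 0 \left(1 - 5\right) = 0 \left(-4\right) = 0$)
$N{\left(t,P \right)} = 9$ ($N{\left(t,P \right)} = \left(0 - 3\right)^{2} = \left(-3\right)^{2} = 9$)
$M{\left(6 \right)} \left(N{\left(6 \left(5 + 0\right),-3 \right)} + 16\right) = 0 \left(9 + 16\right) = 0 \cdot 25 = 0$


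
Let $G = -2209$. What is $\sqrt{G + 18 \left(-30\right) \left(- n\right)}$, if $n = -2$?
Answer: $i \sqrt{3289} \approx 57.35 i$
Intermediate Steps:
$\sqrt{G + 18 \left(-30\right) \left(- n\right)} = \sqrt{-2209 + 18 \left(-30\right) \left(\left(-1\right) \left(-2\right)\right)} = \sqrt{-2209 - 1080} = \sqrt{-3289} = i \sqrt{3289}$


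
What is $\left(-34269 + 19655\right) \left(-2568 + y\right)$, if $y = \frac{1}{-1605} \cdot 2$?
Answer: $\frac{60233676188}{1605} \approx 3.7529 \cdot 10^{7}$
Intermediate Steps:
$y = - \frac{2}{1605}$ ($y = \left(- \frac{1}{1605}\right) 2 = - \frac{2}{1605} \approx -0.0012461$)
$\left(-34269 + 19655\right) \left(-2568 + y\right) = \left(-34269 + 19655\right) \left(-2568 - \frac{2}{1605}\right) = \left(-14614\right) \left(- \frac{4121642}{1605}\right) = \frac{60233676188}{1605}$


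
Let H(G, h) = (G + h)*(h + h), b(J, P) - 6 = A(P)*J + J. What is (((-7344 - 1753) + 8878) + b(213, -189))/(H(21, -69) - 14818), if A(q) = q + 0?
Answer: 40257/8194 ≈ 4.9130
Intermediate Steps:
A(q) = q
b(J, P) = 6 + J + J*P (b(J, P) = 6 + (P*J + J) = 6 + (J*P + J) = 6 + (J + J*P) = 6 + J + J*P)
H(G, h) = 2*h*(G + h) (H(G, h) = (G + h)*(2*h) = 2*h*(G + h))
(((-7344 - 1753) + 8878) + b(213, -189))/(H(21, -69) - 14818) = (((-7344 - 1753) + 8878) + (6 + 213 + 213*(-189)))/(2*(-69)*(21 - 69) - 14818) = ((-9097 + 8878) + (6 + 213 - 40257))/(2*(-69)*(-48) - 14818) = (-219 - 40038)/(6624 - 14818) = -40257/(-8194) = -40257*(-1/8194) = 40257/8194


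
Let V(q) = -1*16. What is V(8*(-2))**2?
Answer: 256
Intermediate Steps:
V(q) = -16
V(8*(-2))**2 = (-16)**2 = 256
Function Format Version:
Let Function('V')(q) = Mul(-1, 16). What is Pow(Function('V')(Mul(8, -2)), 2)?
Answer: 256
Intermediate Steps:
Function('V')(q) = -16
Pow(Function('V')(Mul(8, -2)), 2) = Pow(-16, 2) = 256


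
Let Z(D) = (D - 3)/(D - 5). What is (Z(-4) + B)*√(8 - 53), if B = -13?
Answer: -110*I*√5/3 ≈ -81.989*I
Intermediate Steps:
Z(D) = (-3 + D)/(-5 + D)
(Z(-4) + B)*√(8 - 53) = ((-3 - 4)/(-5 - 4) - 13)*√(8 - 53) = (-7/(-9) - 13)*√(-45) = (-⅑*(-7) - 13)*(3*I*√5) = (7/9 - 13)*(3*I*√5) = -110*I*√5/3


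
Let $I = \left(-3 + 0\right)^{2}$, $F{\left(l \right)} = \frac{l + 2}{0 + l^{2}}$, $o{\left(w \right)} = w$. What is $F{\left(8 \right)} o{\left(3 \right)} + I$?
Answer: $\frac{303}{32} \approx 9.4688$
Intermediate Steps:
$F{\left(l \right)} = \frac{2 + l}{l^{2}}$
$I = 9$ ($I = \left(-3\right)^{2} = 9$)
$F{\left(8 \right)} o{\left(3 \right)} + I = \frac{2 + 8}{64} \cdot 3 + 9 = \frac{1}{64} \cdot 10 \cdot 3 + 9 = \frac{5}{32} \cdot 3 + 9 = \frac{15}{32} + 9 = \frac{303}{32}$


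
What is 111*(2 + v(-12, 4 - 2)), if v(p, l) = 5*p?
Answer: -6438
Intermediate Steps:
111*(2 + v(-12, 4 - 2)) = 111*(2 + 5*(-12)) = 111*(2 - 60) = 111*(-58) = -6438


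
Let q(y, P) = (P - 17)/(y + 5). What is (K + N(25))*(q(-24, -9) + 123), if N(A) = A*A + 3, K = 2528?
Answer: 7457628/19 ≈ 3.9251e+5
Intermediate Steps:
N(A) = 3 + A² (N(A) = A² + 3 = 3 + A²)
q(y, P) = (-17 + P)/(5 + y)
(K + N(25))*(q(-24, -9) + 123) = (2528 + (3 + 25²))*((-17 - 9)/(5 - 24) + 123) = (2528 + (3 + 625))*(-26/(-19) + 123) = (2528 + 628)*(-1/19*(-26) + 123) = 3156*(26/19 + 123) = 3156*(2363/19) = 7457628/19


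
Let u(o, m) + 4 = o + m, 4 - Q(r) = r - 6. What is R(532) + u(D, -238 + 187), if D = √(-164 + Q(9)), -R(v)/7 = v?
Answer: -3779 + I*√163 ≈ -3779.0 + 12.767*I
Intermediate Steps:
Q(r) = 10 - r (Q(r) = 4 - (r - 6) = 4 - (-6 + r) = 4 + (6 - r) = 10 - r)
R(v) = -7*v
D = I*√163 (D = √(-164 + (10 - 1*9)) = √(-164 + (10 - 9)) = √(-164 + 1) = √(-163) = I*√163 ≈ 12.767*I)
u(o, m) = -4 + m + o (u(o, m) = -4 + (o + m) = -4 + (m + o) = -4 + m + o)
R(532) + u(D, -238 + 187) = -7*532 + (-4 + (-238 + 187) + I*√163) = -3724 + (-4 - 51 + I*√163) = -3724 + (-55 + I*√163) = -3779 + I*√163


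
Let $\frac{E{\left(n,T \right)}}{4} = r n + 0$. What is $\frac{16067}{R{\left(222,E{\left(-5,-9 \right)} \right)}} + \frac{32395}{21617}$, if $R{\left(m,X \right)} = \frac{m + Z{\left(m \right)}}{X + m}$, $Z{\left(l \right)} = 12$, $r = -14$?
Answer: $\frac{87181195304}{2529189} \approx 34470.0$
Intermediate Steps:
$E{\left(n,T \right)} = - 56 n$ ($E{\left(n,T \right)} = 4 \left(- 14 n + 0\right) = 4 \left(- 14 n\right) = - 56 n$)
$R{\left(m,X \right)} = \frac{12 + m}{X + m}$ ($R{\left(m,X \right)} = \frac{m + 12}{X + m} = \frac{12 + m}{X + m}$)
$\frac{16067}{R{\left(222,E{\left(-5,-9 \right)} \right)}} + \frac{32395}{21617} = \frac{16067}{\frac{1}{\left(-56\right) \left(-5\right) + 222} \left(12 + 222\right)} + \frac{32395}{21617} = \frac{16067}{\frac{1}{280 + 222} \cdot 234} + 32395 \cdot \frac{1}{21617} = \frac{16067}{\frac{1}{502} \cdot 234} + \frac{32395}{21617} = \frac{16067}{\frac{117}{251}} + \frac{32395}{21617} = 16067 \cdot \frac{251}{117} + \frac{32395}{21617} = \frac{4032817}{117} + \frac{32395}{21617} = \frac{87181195304}{2529189}$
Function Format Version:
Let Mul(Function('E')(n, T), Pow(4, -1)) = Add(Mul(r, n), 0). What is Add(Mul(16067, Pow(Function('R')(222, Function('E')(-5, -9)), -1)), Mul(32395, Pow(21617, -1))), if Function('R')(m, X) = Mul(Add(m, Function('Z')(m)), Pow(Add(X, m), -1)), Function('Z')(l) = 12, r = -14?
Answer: Rational(87181195304, 2529189) ≈ 34470.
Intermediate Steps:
Function('E')(n, T) = Mul(-56, n) (Function('E')(n, T) = Mul(4, Add(Mul(-14, n), 0)) = Mul(4, Mul(-14, n)) = Mul(-56, n))
Function('R')(m, X) = Mul(Pow(Add(X, m), -1), Add(12, m)) (Function('R')(m, X) = Mul(Add(m, 12), Pow(Add(X, m), -1)) = Mul(Add(12, m), Pow(Add(X, m), -1)) = Mul(Pow(Add(X, m), -1), Add(12, m)))
Add(Mul(16067, Pow(Function('R')(222, Function('E')(-5, -9)), -1)), Mul(32395, Pow(21617, -1))) = Add(Mul(16067, Pow(Mul(Pow(Add(Mul(-56, -5), 222), -1), Add(12, 222)), -1)), Mul(32395, Pow(21617, -1))) = Add(Mul(16067, Pow(Mul(Pow(Add(280, 222), -1), 234), -1)), Mul(32395, Rational(1, 21617))) = Add(Mul(16067, Pow(Mul(Pow(502, -1), 234), -1)), Rational(32395, 21617)) = Add(Mul(16067, Pow(Mul(Rational(1, 502), 234), -1)), Rational(32395, 21617)) = Add(Mul(16067, Pow(Rational(117, 251), -1)), Rational(32395, 21617)) = Add(Mul(16067, Rational(251, 117)), Rational(32395, 21617)) = Add(Rational(4032817, 117), Rational(32395, 21617)) = Rational(87181195304, 2529189)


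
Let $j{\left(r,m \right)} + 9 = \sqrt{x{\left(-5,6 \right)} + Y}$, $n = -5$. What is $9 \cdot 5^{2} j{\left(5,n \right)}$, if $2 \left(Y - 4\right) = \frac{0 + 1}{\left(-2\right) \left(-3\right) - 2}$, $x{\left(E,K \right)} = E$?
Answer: $-2025 + \frac{225 i \sqrt{14}}{4} \approx -2025.0 + 210.47 i$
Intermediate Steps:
$Y = \frac{33}{8}$ ($Y = 4 + \frac{\left(0 + 1\right) \frac{1}{\left(-2\right) \left(-3\right) - 2}}{2} = 4 + \frac{1 \frac{1}{6 - 2}}{2} = 4 + \frac{1 \cdot \frac{1}{4}}{2} = 4 + \frac{1}{2} \cdot \frac{1}{4} = 4 + \frac{1}{8} = \frac{33}{8} \approx 4.125$)
$j{\left(r,m \right)} = -9 + \frac{i \sqrt{14}}{4}$ ($j{\left(r,m \right)} = -9 + \sqrt{-5 + \frac{33}{8}} = -9 + \sqrt{- \frac{7}{8}} = -9 + \frac{i \sqrt{14}}{4}$)
$9 \cdot 5^{2} j{\left(5,n \right)} = 9 \cdot 5^{2} \left(-9 + \frac{i \sqrt{14}}{4}\right) = 9 \cdot 25 \left(-9 + \frac{i \sqrt{14}}{4}\right) = 225 \left(-9 + \frac{i \sqrt{14}}{4}\right) = -2025 + \frac{225 i \sqrt{14}}{4}$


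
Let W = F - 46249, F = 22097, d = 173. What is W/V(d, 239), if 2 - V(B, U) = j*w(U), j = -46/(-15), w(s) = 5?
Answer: 9057/5 ≈ 1811.4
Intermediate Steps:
j = 46/15 (j = -46*(-1/15) = 46/15 ≈ 3.0667)
V(B, U) = -40/3 (V(B, U) = 2 - 46*5/15 = 2 - 1*46/3 = 2 - 46/3 = -40/3)
W = -24152 (W = 22097 - 46249 = -24152)
W/V(d, 239) = -24152/(-40/3) = -24152*(-3/40) = 9057/5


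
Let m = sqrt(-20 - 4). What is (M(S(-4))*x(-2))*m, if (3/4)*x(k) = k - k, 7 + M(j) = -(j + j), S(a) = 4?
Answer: 0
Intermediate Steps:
M(j) = -7 - 2*j (M(j) = -7 - (j + j) = -7 - 2*j)
m = 2*I*sqrt(6) (m = sqrt(-24) = 2*I*sqrt(6) ≈ 4.899*I)
x(k) = 0 (x(k) = 4*(k - k)/3 = (4/3)*0 = 0)
(M(S(-4))*x(-2))*m = ((-7 - 2*4)*0)*(2*I*sqrt(6)) = ((-7 - 8)*0)*(2*I*sqrt(6)) = (-15*0)*(2*I*sqrt(6)) = 0*(2*I*sqrt(6)) = 0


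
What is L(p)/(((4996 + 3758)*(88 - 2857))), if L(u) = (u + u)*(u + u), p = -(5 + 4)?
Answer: -18/1346657 ≈ -1.3366e-5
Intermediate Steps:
p = -9 (p = -1*9 = -9)
L(u) = 4*u**2 (L(u) = (2*u)*(2*u) = 4*u**2)
L(p)/(((4996 + 3758)*(88 - 2857))) = (4*(-9)**2)/(((4996 + 3758)*(88 - 2857))) = (4*81)/((8754*(-2769))) = 324/(-24239826) = 324*(-1/24239826) = -18/1346657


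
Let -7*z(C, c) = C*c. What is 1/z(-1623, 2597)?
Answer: 1/602133 ≈ 1.6608e-6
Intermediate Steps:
z(C, c) = -C*c/7
1/z(-1623, 2597) = 1/(-⅐*(-1623)*2597) = 1/602133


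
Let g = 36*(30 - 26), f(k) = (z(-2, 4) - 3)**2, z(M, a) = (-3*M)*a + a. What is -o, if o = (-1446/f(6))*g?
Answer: 208224/625 ≈ 333.16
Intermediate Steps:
z(M, a) = a - 3*M*a (z(M, a) = -3*M*a + a = a - 3*M*a)
f(k) = 625 (f(k) = (4*(1 - 3*(-2)) - 3)**2 = (4*(1 + 6) - 3)**2 = (4*7 - 3)**2 = (28 - 3)**2 = 25**2 = 625)
g = 144 (g = 36*4 = 144)
o = -208224/625 (o = -1446/625*144 = -208224/625 ≈ -333.16)
-o = -1*(-208224/625) = 208224/625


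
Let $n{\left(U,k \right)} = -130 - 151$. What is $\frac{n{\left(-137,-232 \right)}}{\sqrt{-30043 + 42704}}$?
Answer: $- \frac{281 \sqrt{12661}}{12661} \approx -2.4973$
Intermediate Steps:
$n{\left(U,k \right)} = -281$ ($n{\left(U,k \right)} = -130 - 151 = -281$)
$\frac{n{\left(-137,-232 \right)}}{\sqrt{-30043 + 42704}} = - \frac{281}{\sqrt{-30043 + 42704}} = - \frac{281}{\sqrt{12661}} = - 281 \frac{\sqrt{12661}}{12661} = - \frac{281 \sqrt{12661}}{12661}$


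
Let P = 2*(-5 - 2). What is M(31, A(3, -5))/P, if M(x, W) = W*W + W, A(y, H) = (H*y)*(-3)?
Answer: -1035/7 ≈ -147.86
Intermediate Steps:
A(y, H) = -3*H*y
M(x, W) = W + W² (M(x, W) = W² + W = W + W²)
P = -14 (P = 2*(-7) = -14)
M(31, A(3, -5))/P = ((-3*(-5)*3)*(1 - 3*(-5)*3))/(-14) = (45*(1 + 45))*(-1/14) = (45*46)*(-1/14) = 2070*(-1/14) = -1035/7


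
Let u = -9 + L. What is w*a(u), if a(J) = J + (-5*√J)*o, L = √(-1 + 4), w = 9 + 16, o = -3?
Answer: -225 + 25*√3 + 375*√(-9 + √3) ≈ -181.7 + 1011.0*I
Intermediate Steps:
w = 25
L = √3 ≈ 1.7320
u = -9 + √3 ≈ -7.2680
a(J) = J + 15*√J (a(J) = J - 5*√J*(-3) = J + 15*√J)
w*a(u) = 25*((-9 + √3) + 15*√(-9 + √3)) = 25*(-9 + √3 + 15*√(-9 + √3)) = -225 + 25*√3 + 375*√(-9 + √3)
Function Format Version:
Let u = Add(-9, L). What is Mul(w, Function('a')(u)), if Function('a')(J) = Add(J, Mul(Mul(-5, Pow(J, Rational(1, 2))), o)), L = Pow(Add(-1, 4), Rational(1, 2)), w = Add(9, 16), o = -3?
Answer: Add(-225, Mul(25, Pow(3, Rational(1, 2))), Mul(375, Pow(Add(-9, Pow(3, Rational(1, 2))), Rational(1, 2)))) ≈ Add(-181.70, Mul(1011.0, I))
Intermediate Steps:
w = 25
L = Pow(3, Rational(1, 2)) ≈ 1.7320
u = Add(-9, Pow(3, Rational(1, 2))) ≈ -7.2680
Function('a')(J) = Add(J, Mul(15, Pow(J, Rational(1, 2)))) (Function('a')(J) = Add(J, Mul(Mul(-5, Pow(J, Rational(1, 2))), -3)) = Add(J, Mul(15, Pow(J, Rational(1, 2)))))
Mul(w, Function('a')(u)) = Mul(25, Add(Add(-9, Pow(3, Rational(1, 2))), Mul(15, Pow(Add(-9, Pow(3, Rational(1, 2))), Rational(1, 2))))) = Mul(25, Add(-9, Pow(3, Rational(1, 2)), Mul(15, Pow(Add(-9, Pow(3, Rational(1, 2))), Rational(1, 2))))) = Add(-225, Mul(25, Pow(3, Rational(1, 2))), Mul(375, Pow(Add(-9, Pow(3, Rational(1, 2))), Rational(1, 2))))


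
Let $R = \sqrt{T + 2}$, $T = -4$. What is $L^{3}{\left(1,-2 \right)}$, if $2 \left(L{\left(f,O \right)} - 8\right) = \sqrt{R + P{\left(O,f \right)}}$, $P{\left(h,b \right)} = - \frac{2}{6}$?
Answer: $\frac{\left(48 + \sqrt{3} \sqrt{-1 + 3 i \sqrt{2}}\right)^{3}}{216} \approx 581.63 + 99.305 i$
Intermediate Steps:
$P{\left(h,b \right)} = - \frac{1}{3}$ ($P{\left(h,b \right)} = \left(-2\right) \frac{1}{6} = - \frac{1}{3}$)
$R = i \sqrt{2}$ ($R = \sqrt{-4 + 2} = \sqrt{-2} = i \sqrt{2} \approx 1.4142 i$)
$L{\left(f,O \right)} = 8 + \frac{\sqrt{- \frac{1}{3} + i \sqrt{2}}}{2}$ ($L{\left(f,O \right)} = 8 + \frac{\sqrt{i \sqrt{2} - \frac{1}{3}}}{2} = 8 + \frac{\sqrt{- \frac{1}{3} + i \sqrt{2}}}{2}$)
$L^{3}{\left(1,-2 \right)} = \left(8 + \frac{\sqrt{-3 + 9 i \sqrt{2}}}{6}\right)^{3}$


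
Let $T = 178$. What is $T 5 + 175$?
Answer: $1065$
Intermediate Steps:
$T 5 + 175 = 178 \cdot 5 + 175 = 890 + 175 = 1065$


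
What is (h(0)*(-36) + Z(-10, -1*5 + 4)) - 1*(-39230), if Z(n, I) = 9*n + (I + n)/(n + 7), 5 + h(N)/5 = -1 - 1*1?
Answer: 121211/3 ≈ 40404.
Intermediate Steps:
h(N) = -35 (h(N) = -25 + 5*(-1 - 1*1) = -25 + 5*(-1 - 1) = -25 + 5*(-2) = -25 - 10 = -35)
Z(n, I) = 9*n + (I + n)/(7 + n)
(h(0)*(-36) + Z(-10, -1*5 + 4)) - 1*(-39230) = (-35*(-36) + ((-1*5 + 4) + 9*(-10)**2 + 64*(-10))/(7 - 10)) - 1*(-39230) = (1260 + ((-5 + 4) + 9*100 - 640)/(-3)) + 39230 = (1260 - (-1 + 900 - 640)/3) + 39230 = (1260 - 1/3*259) + 39230 = (1260 - 259/3) + 39230 = 3521/3 + 39230 = 121211/3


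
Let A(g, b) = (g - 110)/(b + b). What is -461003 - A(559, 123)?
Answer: -113407187/246 ≈ -4.6101e+5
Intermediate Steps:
A(g, b) = (-110 + g)/(2*b) (A(g, b) = (-110 + g)/((2*b)) = (-110 + g)*(1/(2*b)) = (-110 + g)/(2*b))
-461003 - A(559, 123) = -461003 - (-110 + 559)/(2*123) = -461003 - 449/(2*123) = -461003 - 1*449/246 = -461003 - 449/246 = -113407187/246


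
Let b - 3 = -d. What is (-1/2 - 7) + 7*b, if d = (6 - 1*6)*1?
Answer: 27/2 ≈ 13.500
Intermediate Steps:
d = 0 (d = (6 - 6)*1 = 0*1 = 0)
b = 3 (b = 3 - 1*0 = 3 + 0 = 3)
(-1/2 - 7) + 7*b = (-1/2 - 7) + 7*3 = (-1*½ - 7) + 21 = (-½ - 7) + 21 = -15/2 + 21 = 27/2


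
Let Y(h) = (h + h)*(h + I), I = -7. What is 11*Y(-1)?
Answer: 176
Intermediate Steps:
Y(h) = 2*h*(-7 + h) (Y(h) = (h + h)*(h - 7) = (2*h)*(-7 + h) = 2*h*(-7 + h))
11*Y(-1) = 11*(2*(-1)*(-7 - 1)) = 11*(2*(-1)*(-8)) = 11*16 = 176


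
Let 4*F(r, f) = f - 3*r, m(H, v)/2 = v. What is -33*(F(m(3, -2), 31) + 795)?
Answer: -106359/4 ≈ -26590.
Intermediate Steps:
m(H, v) = 2*v
F(r, f) = -3*r/4 + f/4 (F(r, f) = (f - 3*r)/4 = -3*r/4 + f/4)
-33*(F(m(3, -2), 31) + 795) = -33*((-3*(-2)/2 + (¼)*31) + 795) = -33*((-¾*(-4) + 31/4) + 795) = -33*((3 + 31/4) + 795) = -33*(43/4 + 795) = -33*3223/4 = -106359/4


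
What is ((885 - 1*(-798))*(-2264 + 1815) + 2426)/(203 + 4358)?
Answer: -753241/4561 ≈ -165.15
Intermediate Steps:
((885 - 1*(-798))*(-2264 + 1815) + 2426)/(203 + 4358) = ((885 + 798)*(-449) + 2426)/4561 = (1683*(-449) + 2426)*(1/4561) = (-755667 + 2426)*(1/4561) = -753241*1/4561 = -753241/4561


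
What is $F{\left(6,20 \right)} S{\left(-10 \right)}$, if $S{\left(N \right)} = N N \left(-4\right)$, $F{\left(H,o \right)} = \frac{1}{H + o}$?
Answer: $- \frac{200}{13} \approx -15.385$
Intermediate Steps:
$S{\left(N \right)} = - 4 N^{2}$ ($S{\left(N \right)} = N^{2} \left(-4\right) = - 4 N^{2}$)
$F{\left(6,20 \right)} S{\left(-10 \right)} = \frac{\left(-4\right) \left(-10\right)^{2}}{6 + 20} = \frac{\left(-4\right) 100}{26} = \frac{1}{26} \left(-400\right) = - \frac{200}{13}$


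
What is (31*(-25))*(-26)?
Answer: 20150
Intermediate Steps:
(31*(-25))*(-26) = -775*(-26) = 20150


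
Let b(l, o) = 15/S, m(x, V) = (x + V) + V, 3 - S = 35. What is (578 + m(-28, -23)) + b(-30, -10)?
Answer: 16113/32 ≈ 503.53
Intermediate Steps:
S = -32 (S = 3 - 1*35 = 3 - 35 = -32)
m(x, V) = x + 2*V (m(x, V) = (V + x) + V = x + 2*V)
b(l, o) = -15/32 (b(l, o) = 15/(-32) = 15*(-1/32) = -15/32)
(578 + m(-28, -23)) + b(-30, -10) = (578 + (-28 + 2*(-23))) - 15/32 = (578 + (-28 - 46)) - 15/32 = (578 - 74) - 15/32 = 504 - 15/32 = 16113/32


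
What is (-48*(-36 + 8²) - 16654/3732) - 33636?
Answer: -65281007/1866 ≈ -34984.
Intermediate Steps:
(-48*(-36 + 8²) - 16654/3732) - 33636 = (-48*(-36 + 64) - 16654*1/3732) - 33636 = (-48*28 - 8327/1866) - 33636 = (-1344 - 8327/1866) - 33636 = -2516231/1866 - 33636 = -65281007/1866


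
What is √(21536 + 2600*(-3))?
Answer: 2*√3434 ≈ 117.20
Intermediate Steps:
√(21536 + 2600*(-3)) = √(21536 - 7800) = √13736 = 2*√3434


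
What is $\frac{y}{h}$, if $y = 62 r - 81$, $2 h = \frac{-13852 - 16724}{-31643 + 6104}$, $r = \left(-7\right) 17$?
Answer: $- \frac{63498467}{5096} \approx -12460.0$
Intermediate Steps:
$r = -119$
$h = \frac{5096}{8513}$ ($h = \frac{\left(-13852 - 16724\right) \frac{1}{-31643 + 6104}}{2} = \frac{\left(-30576\right) \frac{1}{-25539}}{2} = \frac{\left(-30576\right) \left(- \frac{1}{25539}\right)}{2} = \frac{1}{2} \cdot \frac{10192}{8513} = \frac{5096}{8513} \approx 0.59861$)
$y = -7459$ ($y = 62 \left(-119\right) - 81 = -7378 - 81 = -7459$)
$\frac{y}{h} = - \frac{7459}{\frac{5096}{8513}} = \left(-7459\right) \frac{8513}{5096} = - \frac{63498467}{5096}$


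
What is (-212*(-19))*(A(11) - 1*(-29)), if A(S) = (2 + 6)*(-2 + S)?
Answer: 406828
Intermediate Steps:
A(S) = -16 + 8*S (A(S) = 8*(-2 + S) = -16 + 8*S)
(-212*(-19))*(A(11) - 1*(-29)) = (-212*(-19))*((-16 + 8*11) - 1*(-29)) = 4028*((-16 + 88) + 29) = 4028*(72 + 29) = 4028*101 = 406828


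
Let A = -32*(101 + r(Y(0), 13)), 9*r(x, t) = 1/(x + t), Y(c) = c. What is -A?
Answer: 378176/117 ≈ 3232.3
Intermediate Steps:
r(x, t) = 1/(9*(t + x)) (r(x, t) = 1/(9*(x + t)) = 1/(9*(t + x)))
A = -378176/117 (A = -32*(101 + 1/(9*(13 + 0))) = -32*(101 + (⅑)/13) = -32*(101 + (⅑)*(1/13)) = -32*(101 + 1/117) = -32*11818/117 = -378176/117 ≈ -3232.3)
-A = -1*(-378176/117) = 378176/117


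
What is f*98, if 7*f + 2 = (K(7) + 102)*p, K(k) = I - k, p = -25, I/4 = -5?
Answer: -26278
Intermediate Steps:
I = -20 (I = 4*(-5) = -20)
K(k) = -20 - k
f = -1877/7 (f = -2/7 + (((-20 - 1*7) + 102)*(-25))/7 = -2/7 + (((-20 - 7) + 102)*(-25))/7 = -2/7 + ((-27 + 102)*(-25))/7 = -2/7 + (75*(-25))/7 = -2/7 + (⅐)*(-1875) = -2/7 - 1875/7 = -1877/7 ≈ -268.14)
f*98 = -1877/7*98 = -26278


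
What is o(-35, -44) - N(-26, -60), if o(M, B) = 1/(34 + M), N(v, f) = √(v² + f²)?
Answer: -1 - 2*√1069 ≈ -66.391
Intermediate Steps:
N(v, f) = √(f² + v²)
o(-35, -44) - N(-26, -60) = 1/(34 - 35) - √((-60)² + (-26)²) = 1/(-1) - √(3600 + 676) = -1 - √4276 = -1 - 2*√1069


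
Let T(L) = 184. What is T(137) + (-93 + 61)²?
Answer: 1208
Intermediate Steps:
T(137) + (-93 + 61)² = 184 + (-93 + 61)² = 184 + (-32)² = 184 + 1024 = 1208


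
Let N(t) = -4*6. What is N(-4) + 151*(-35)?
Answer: -5309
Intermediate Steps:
N(t) = -24
N(-4) + 151*(-35) = -24 + 151*(-35) = -24 - 5285 = -5309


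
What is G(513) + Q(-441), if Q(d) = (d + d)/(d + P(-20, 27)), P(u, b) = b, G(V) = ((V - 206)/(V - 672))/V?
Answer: 3989722/1876041 ≈ 2.1267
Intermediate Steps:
G(V) = (-206 + V)/(V*(-672 + V)) (G(V) = ((-206 + V)/(-672 + V))/V = (-206 + V)/(V*(-672 + V)))
Q(d) = 2*d/(27 + d) (Q(d) = (d + d)/(d + 27) = (2*d)/(27 + d) = 2*d/(27 + d))
G(513) + Q(-441) = (-206 + 513)/(513*(-672 + 513)) + 2*(-441)/(27 - 441) = (1/513)*307/(-159) + 2*(-441)/(-414) = (1/513)*(-1/159)*307 + 2*(-441)*(-1/414) = -307/81567 + 49/23 = 3989722/1876041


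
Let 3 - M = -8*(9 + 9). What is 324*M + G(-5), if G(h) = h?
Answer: 47623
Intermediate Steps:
M = 147 (M = 3 - (-8)*(9 + 9) = 3 - (-8)*18 = 3 - 1*(-144) = 3 + 144 = 147)
324*M + G(-5) = 324*147 - 5 = 47628 - 5 = 47623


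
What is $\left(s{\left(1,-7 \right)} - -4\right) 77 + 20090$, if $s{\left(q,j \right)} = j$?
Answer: $19859$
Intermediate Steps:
$\left(s{\left(1,-7 \right)} - -4\right) 77 + 20090 = \left(-7 - -4\right) 77 + 20090 = \left(-7 + 4\right) 77 + 20090 = \left(-3\right) 77 + 20090 = -231 + 20090 = 19859$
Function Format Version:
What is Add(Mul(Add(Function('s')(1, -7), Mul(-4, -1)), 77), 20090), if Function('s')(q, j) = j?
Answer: 19859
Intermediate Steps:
Add(Mul(Add(Function('s')(1, -7), Mul(-4, -1)), 77), 20090) = Add(Mul(Add(-7, Mul(-4, -1)), 77), 20090) = Add(Mul(Add(-7, 4), 77), 20090) = Add(Mul(-3, 77), 20090) = Add(-231, 20090) = 19859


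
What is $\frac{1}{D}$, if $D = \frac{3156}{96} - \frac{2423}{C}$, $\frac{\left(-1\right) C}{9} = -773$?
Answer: $\frac{55656}{1810307} \approx 0.030744$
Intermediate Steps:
$C = 6957$ ($C = \left(-9\right) \left(-773\right) = 6957$)
$D = \frac{1810307}{55656}$ ($D = \frac{3156}{96} - \frac{2423}{6957} = 3156 \cdot \frac{1}{96} - \frac{2423}{6957} = \frac{263}{8} - \frac{2423}{6957} = \frac{1810307}{55656} \approx 32.527$)
$\frac{1}{D} = \frac{1}{\frac{1810307}{55656}} = \frac{55656}{1810307}$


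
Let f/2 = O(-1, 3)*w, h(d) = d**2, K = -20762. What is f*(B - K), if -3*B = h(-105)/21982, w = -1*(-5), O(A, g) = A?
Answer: -2281933045/10991 ≈ -2.0762e+5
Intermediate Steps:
w = 5
B = -3675/21982 (B = -(-105)**2/(3*21982) = -3675/21982 ≈ -0.16718)
f = -10 (f = 2*(-1*5) = 2*(-5) = -10)
f*(B - K) = -10*(-3675/21982 - 1*(-20762)) = -10*(-3675/21982 + 20762) = -10*456386609/21982 = -2281933045/10991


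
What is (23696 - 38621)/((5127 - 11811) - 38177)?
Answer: 14925/44861 ≈ 0.33269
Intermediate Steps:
(23696 - 38621)/((5127 - 11811) - 38177) = -14925/(-6684 - 38177) = -14925/(-44861) = -14925*(-1/44861) = 14925/44861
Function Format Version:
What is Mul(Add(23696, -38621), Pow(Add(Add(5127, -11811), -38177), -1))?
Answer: Rational(14925, 44861) ≈ 0.33269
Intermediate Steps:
Mul(Add(23696, -38621), Pow(Add(Add(5127, -11811), -38177), -1)) = Mul(-14925, Pow(Add(-6684, -38177), -1)) = Mul(-14925, Pow(-44861, -1)) = Mul(-14925, Rational(-1, 44861)) = Rational(14925, 44861)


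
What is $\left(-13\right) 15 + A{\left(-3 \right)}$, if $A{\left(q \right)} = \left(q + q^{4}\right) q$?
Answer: $-429$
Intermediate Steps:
$A{\left(q \right)} = q \left(q + q^{4}\right)$
$\left(-13\right) 15 + A{\left(-3 \right)} = \left(-13\right) 15 + \left(\left(-3\right)^{2} + \left(-3\right)^{5}\right) = -195 + \left(9 - 243\right) = -195 - 234 = -429$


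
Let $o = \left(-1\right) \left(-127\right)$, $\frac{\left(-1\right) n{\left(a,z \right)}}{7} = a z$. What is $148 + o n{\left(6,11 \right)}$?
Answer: $-58526$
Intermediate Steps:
$n{\left(a,z \right)} = - 7 a z$
$o = 127$
$148 + o n{\left(6,11 \right)} = 148 + 127 \left(\left(-7\right) 6 \cdot 11\right) = 148 + 127 \left(-462\right) = 148 - 58674 = -58526$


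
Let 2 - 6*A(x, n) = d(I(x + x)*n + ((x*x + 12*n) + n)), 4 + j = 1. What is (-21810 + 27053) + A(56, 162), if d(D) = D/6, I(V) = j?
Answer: 46001/9 ≈ 5111.2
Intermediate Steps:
j = -3 (j = -4 + 1 = -3)
I(V) = -3
d(D) = D/6 (d(D) = D*(1/6) = D/6)
A(x, n) = 1/3 - 5*n/18 - x**2/36 (A(x, n) = 1/3 - (-3*n + ((x*x + 12*n) + n))/36 = 1/3 - (-3*n + ((x**2 + 12*n) + n))/36 = 1/3 - (-3*n + (x**2 + 13*n))/36 = 1/3 - (x**2 + 10*n)/36 = 1/3 - (x**2/6 + 5*n/3)/6 = 1/3 + (-5*n/18 - x**2/36) = 1/3 - 5*n/18 - x**2/36)
(-21810 + 27053) + A(56, 162) = (-21810 + 27053) + (1/3 - 5/18*162 - 1/36*56**2) = 5243 + (1/3 - 45 - 1/36*3136) = 5243 + (1/3 - 45 - 784/9) = 5243 - 1186/9 = 46001/9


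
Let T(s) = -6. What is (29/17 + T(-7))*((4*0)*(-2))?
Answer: 0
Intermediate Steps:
(29/17 + T(-7))*((4*0)*(-2)) = (29/17 - 6)*((4*0)*(-2)) = (29*(1/17) - 6)*(0*(-2)) = (29/17 - 6)*0 = -73/17*0 = 0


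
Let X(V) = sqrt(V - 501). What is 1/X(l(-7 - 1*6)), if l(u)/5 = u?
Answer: -I*sqrt(566)/566 ≈ -0.042033*I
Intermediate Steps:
l(u) = 5*u
X(V) = sqrt(-501 + V)
1/X(l(-7 - 1*6)) = 1/(sqrt(-501 + 5*(-7 - 1*6))) = 1/(sqrt(-501 + 5*(-7 - 6))) = 1/(sqrt(-501 + 5*(-13))) = 1/(sqrt(-501 - 65)) = 1/(sqrt(-566)) = 1/(I*sqrt(566)) = -I*sqrt(566)/566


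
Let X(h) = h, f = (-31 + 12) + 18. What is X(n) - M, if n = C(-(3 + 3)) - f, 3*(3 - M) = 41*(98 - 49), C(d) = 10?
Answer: 2033/3 ≈ 677.67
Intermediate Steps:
M = -2000/3 (M = 3 - 41*(98 - 49)/3 = 3 - 41*49/3 = 3 - ⅓*2009 = 3 - 2009/3 = -2000/3 ≈ -666.67)
f = -1 (f = -19 + 18 = -1)
n = 11 (n = 10 - 1*(-1) = 10 + 1 = 11)
X(n) - M = 11 - 1*(-2000/3) = 11 + 2000/3 = 2033/3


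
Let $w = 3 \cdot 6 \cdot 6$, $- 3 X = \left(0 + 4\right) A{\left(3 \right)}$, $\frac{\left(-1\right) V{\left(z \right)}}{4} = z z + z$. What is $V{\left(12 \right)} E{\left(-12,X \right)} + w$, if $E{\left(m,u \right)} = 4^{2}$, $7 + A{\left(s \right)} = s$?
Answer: $-9876$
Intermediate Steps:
$A{\left(s \right)} = -7 + s$
$V{\left(z \right)} = - 4 z - 4 z^{2}$ ($V{\left(z \right)} = - 4 \left(z z + z\right) = - 4 \left(z^{2} + z\right) = - 4 \left(z + z^{2}\right) = - 4 z - 4 z^{2}$)
$X = \frac{16}{3}$ ($X = - \frac{\left(0 + 4\right) \left(-7 + 3\right)}{3} = - \frac{4 \left(-4\right)}{3} = \left(- \frac{1}{3}\right) \left(-16\right) = \frac{16}{3} \approx 5.3333$)
$E{\left(m,u \right)} = 16$
$w = 108$ ($w = 18 \cdot 6 = 108$)
$V{\left(12 \right)} E{\left(-12,X \right)} + w = \left(-4\right) 12 \left(1 + 12\right) 16 + 108 = \left(-4\right) 12 \cdot 13 \cdot 16 + 108 = \left(-624\right) 16 + 108 = -9984 + 108 = -9876$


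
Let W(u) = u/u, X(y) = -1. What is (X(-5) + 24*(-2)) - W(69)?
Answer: -50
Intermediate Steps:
W(u) = 1
(X(-5) + 24*(-2)) - W(69) = (-1 + 24*(-2)) - 1*1 = (-1 - 48) - 1 = -49 - 1 = -50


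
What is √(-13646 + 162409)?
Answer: √148763 ≈ 385.70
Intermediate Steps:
√(-13646 + 162409) = √148763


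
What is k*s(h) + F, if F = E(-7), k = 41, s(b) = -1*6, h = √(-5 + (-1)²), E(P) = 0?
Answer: -246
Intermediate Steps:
h = 2*I (h = √(-5 + 1) = √(-4) = 2*I ≈ 2.0*I)
s(b) = -6
F = 0
k*s(h) + F = 41*(-6) + 0 = -246 + 0 = -246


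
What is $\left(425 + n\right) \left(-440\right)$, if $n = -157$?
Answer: $-117920$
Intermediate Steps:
$\left(425 + n\right) \left(-440\right) = \left(425 - 157\right) \left(-440\right) = 268 \left(-440\right) = -117920$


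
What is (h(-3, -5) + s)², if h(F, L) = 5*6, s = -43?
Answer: 169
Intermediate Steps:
h(F, L) = 30
(h(-3, -5) + s)² = (30 - 43)² = (-13)² = 169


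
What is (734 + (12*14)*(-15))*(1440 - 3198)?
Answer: 3139788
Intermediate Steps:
(734 + (12*14)*(-15))*(1440 - 3198) = (734 + 168*(-15))*(-1758) = (734 - 2520)*(-1758) = -1786*(-1758) = 3139788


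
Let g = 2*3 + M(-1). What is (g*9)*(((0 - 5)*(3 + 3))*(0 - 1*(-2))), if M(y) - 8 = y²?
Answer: -8100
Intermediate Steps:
M(y) = 8 + y²
g = 15 (g = 2*3 + (8 + (-1)²) = 6 + (8 + 1) = 6 + 9 = 15)
(g*9)*(((0 - 5)*(3 + 3))*(0 - 1*(-2))) = (15*9)*(((0 - 5)*(3 + 3))*(0 - 1*(-2))) = 135*((-5*6)*(0 + 2)) = 135*(-30*2) = 135*(-60) = -8100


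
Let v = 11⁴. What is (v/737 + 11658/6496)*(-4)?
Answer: -162539/1876 ≈ -86.641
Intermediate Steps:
v = 14641
(v/737 + 11658/6496)*(-4) = (14641/737 + 11658/6496)*(-4) = (14641*(1/737) + 11658*(1/6496))*(-4) = (1331/67 + 201/112)*(-4) = (162539/7504)*(-4) = -162539/1876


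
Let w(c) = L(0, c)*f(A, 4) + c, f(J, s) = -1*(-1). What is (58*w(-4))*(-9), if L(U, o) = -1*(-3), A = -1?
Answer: 522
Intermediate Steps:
L(U, o) = 3
f(J, s) = 1
w(c) = 3 + c (w(c) = 3*1 + c = 3 + c)
(58*w(-4))*(-9) = (58*(3 - 4))*(-9) = (58*(-1))*(-9) = -58*(-9) = 522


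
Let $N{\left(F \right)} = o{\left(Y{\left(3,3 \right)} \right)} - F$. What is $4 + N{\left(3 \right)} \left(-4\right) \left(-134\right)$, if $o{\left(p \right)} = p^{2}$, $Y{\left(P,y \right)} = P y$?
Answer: $41812$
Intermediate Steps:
$N{\left(F \right)} = 81 - F$ ($N{\left(F \right)} = \left(3 \cdot 3\right)^{2} - F = 9^{2} - F = 81 - F$)
$4 + N{\left(3 \right)} \left(-4\right) \left(-134\right) = 4 + \left(81 - 3\right) \left(-4\right) \left(-134\right) = 4 + 78 \left(-4\right) \left(-134\right) = 4 - -41808 = 4 + 41808 = 41812$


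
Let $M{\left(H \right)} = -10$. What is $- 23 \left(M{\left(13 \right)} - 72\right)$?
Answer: $1886$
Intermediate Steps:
$- 23 \left(M{\left(13 \right)} - 72\right) = - 23 \left(-10 - 72\right) = \left(-23\right) \left(-82\right) = 1886$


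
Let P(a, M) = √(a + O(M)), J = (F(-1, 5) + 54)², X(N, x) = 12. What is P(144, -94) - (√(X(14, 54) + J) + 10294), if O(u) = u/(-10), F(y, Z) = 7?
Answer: -10294 - √3733 + √3835/5 ≈ -10343.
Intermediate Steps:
O(u) = -u/10 (O(u) = u*(-⅒) = -u/10)
J = 3721 (J = (7 + 54)² = 61² = 3721)
P(a, M) = √(a - M/10)
P(144, -94) - (√(X(14, 54) + J) + 10294) = √(-10*(-94) + 100*144)/10 - (√(12 + 3721) + 10294) = √(940 + 14400)/10 - (√3733 + 10294) = √15340/10 - (10294 + √3733) = (2*√3835)/10 + (-10294 - √3733) = √3835/5 + (-10294 - √3733) = -10294 - √3733 + √3835/5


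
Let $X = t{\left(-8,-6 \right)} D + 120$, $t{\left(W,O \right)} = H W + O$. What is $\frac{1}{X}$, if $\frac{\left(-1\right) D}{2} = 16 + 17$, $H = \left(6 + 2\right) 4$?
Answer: $\frac{1}{17412} \approx 5.7432 \cdot 10^{-5}$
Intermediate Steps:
$H = 32$ ($H = 8 \cdot 4 = 32$)
$D = -66$ ($D = - 2 \left(16 + 17\right) = \left(-2\right) 33 = -66$)
$t{\left(W,O \right)} = O + 32 W$ ($t{\left(W,O \right)} = 32 W + O = O + 32 W$)
$X = 17412$ ($X = \left(-6 + 32 \left(-8\right)\right) \left(-66\right) + 120 = \left(-6 - 256\right) \left(-66\right) + 120 = \left(-262\right) \left(-66\right) + 120 = 17292 + 120 = 17412$)
$\frac{1}{X} = \frac{1}{17412}$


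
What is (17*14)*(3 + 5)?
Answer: 1904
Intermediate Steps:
(17*14)*(3 + 5) = 238*8 = 1904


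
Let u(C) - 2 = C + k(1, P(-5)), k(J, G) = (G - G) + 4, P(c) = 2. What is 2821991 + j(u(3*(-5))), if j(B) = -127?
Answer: 2821864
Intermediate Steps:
k(J, G) = 4 (k(J, G) = 0 + 4 = 4)
u(C) = 6 + C (u(C) = 2 + (C + 4) = 2 + (4 + C) = 6 + C)
2821991 + j(u(3*(-5))) = 2821991 - 127 = 2821864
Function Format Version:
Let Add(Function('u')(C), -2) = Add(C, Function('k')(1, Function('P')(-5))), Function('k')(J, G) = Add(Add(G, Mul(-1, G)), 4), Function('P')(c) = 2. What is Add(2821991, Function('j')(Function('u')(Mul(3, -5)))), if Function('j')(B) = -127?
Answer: 2821864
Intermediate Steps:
Function('k')(J, G) = 4 (Function('k')(J, G) = Add(0, 4) = 4)
Function('u')(C) = Add(6, C) (Function('u')(C) = Add(2, Add(C, 4)) = Add(2, Add(4, C)) = Add(6, C))
Add(2821991, Function('j')(Function('u')(Mul(3, -5)))) = Add(2821991, -127) = 2821864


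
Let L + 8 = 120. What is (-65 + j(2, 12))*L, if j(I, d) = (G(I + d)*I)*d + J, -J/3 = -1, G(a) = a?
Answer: 30688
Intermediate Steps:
L = 112 (L = -8 + 120 = 112)
J = 3 (J = -3*(-1) = 3)
j(I, d) = 3 + I*d*(I + d) (j(I, d) = ((I + d)*I)*d + 3 = (I*(I + d))*d + 3 = I*d*(I + d) + 3 = 3 + I*d*(I + d))
(-65 + j(2, 12))*L = (-65 + (3 + 2*12*(2 + 12)))*112 = (-65 + (3 + 2*12*14))*112 = (-65 + (3 + 336))*112 = (-65 + 339)*112 = 274*112 = 30688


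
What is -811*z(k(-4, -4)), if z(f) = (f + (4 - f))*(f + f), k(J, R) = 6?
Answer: -38928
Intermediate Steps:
z(f) = 8*f (z(f) = 4*(2*f) = 8*f)
-811*z(k(-4, -4)) = -6488*6 = -811*48 = -38928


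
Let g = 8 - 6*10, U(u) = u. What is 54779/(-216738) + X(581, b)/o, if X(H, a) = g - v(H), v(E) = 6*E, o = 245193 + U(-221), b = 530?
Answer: -1773267529/6636842667 ≈ -0.26719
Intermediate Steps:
o = 244972 (o = 245193 - 221 = 244972)
g = -52 (g = 8 - 60 = -52)
X(H, a) = -52 - 6*H
54779/(-216738) + X(581, b)/o = 54779/(-216738) + (-52 - 6*581)/244972 = 54779*(-1/216738) + (-52 - 3486)*(1/244972) = -54779/216738 - 3538*1/244972 = -54779/216738 - 1769/122486 = -1773267529/6636842667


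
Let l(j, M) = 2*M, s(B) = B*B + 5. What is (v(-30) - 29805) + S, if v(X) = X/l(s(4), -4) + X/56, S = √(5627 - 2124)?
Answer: -417225/14 + √3503 ≈ -29743.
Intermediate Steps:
s(B) = 5 + B² (s(B) = B² + 5 = 5 + B²)
S = √3503 ≈ 59.186
v(X) = -3*X/28 (v(X) = X/((2*(-4))) + X/56 = X/(-8) + X*(1/56) = X*(-⅛) + X/56 = -X/8 + X/56 = -3*X/28)
(v(-30) - 29805) + S = (-3/28*(-30) - 29805) + √3503 = (45/14 - 29805) + √3503 = -417225/14 + √3503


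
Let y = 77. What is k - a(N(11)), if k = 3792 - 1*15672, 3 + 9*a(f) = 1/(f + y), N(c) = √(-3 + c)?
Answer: -633055634/53289 + 2*√2/53289 ≈ -11880.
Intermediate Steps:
a(f) = -⅓ + 1/(9*(77 + f)) (a(f) = -⅓ + 1/(9*(f + 77)) = -⅓ + 1/(9*(77 + f)))
k = -11880 (k = 3792 - 15672 = -11880)
k - a(N(11)) = -11880 - (-230 - 3*√(-3 + 11))/(9*(77 + √(-3 + 11))) = -11880 - (-230 - 6*√2)/(9*(77 + √8)) = -11880 - (-230 - 6*√2)/(9*(77 + 2*√2))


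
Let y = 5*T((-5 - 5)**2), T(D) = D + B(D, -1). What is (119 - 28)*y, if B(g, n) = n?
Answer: 45045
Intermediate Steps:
T(D) = -1 + D (T(D) = D - 1 = -1 + D)
y = 495 (y = 5*(-1 + (-5 - 5)**2) = 5*(-1 + (-10)**2) = 5*(-1 + 100) = 5*99 = 495)
(119 - 28)*y = (119 - 28)*495 = 91*495 = 45045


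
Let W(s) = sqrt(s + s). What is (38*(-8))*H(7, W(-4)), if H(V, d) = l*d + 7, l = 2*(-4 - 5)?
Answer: -2128 + 10944*I*sqrt(2) ≈ -2128.0 + 15477.0*I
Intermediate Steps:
W(s) = sqrt(2)*sqrt(s) (W(s) = sqrt(2*s) = sqrt(2)*sqrt(s))
l = -18 (l = 2*(-9) = -18)
H(V, d) = 7 - 18*d (H(V, d) = -18*d + 7 = 7 - 18*d)
(38*(-8))*H(7, W(-4)) = (38*(-8))*(7 - 18*sqrt(2)*sqrt(-4)) = -304*(7 - 18*sqrt(2)*2*I) = -304*(7 - 36*I*sqrt(2)) = -2128 + 10944*I*sqrt(2)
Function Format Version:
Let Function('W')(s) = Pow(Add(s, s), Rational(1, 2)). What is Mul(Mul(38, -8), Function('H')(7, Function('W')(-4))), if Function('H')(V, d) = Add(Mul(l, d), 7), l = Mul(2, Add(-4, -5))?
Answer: Add(-2128, Mul(10944, I, Pow(2, Rational(1, 2)))) ≈ Add(-2128.0, Mul(15477., I))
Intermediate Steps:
Function('W')(s) = Mul(Pow(2, Rational(1, 2)), Pow(s, Rational(1, 2))) (Function('W')(s) = Pow(Mul(2, s), Rational(1, 2)) = Mul(Pow(2, Rational(1, 2)), Pow(s, Rational(1, 2))))
l = -18 (l = Mul(2, -9) = -18)
Function('H')(V, d) = Add(7, Mul(-18, d)) (Function('H')(V, d) = Add(Mul(-18, d), 7) = Add(7, Mul(-18, d)))
Mul(Mul(38, -8), Function('H')(7, Function('W')(-4))) = Mul(Mul(38, -8), Add(7, Mul(-18, Mul(Pow(2, Rational(1, 2)), Pow(-4, Rational(1, 2)))))) = Mul(-304, Add(7, Mul(-18, Mul(Pow(2, Rational(1, 2)), Mul(2, I))))) = Mul(-304, Add(7, Mul(-18, Mul(2, I, Pow(2, Rational(1, 2)))))) = Mul(-304, Add(7, Mul(-36, I, Pow(2, Rational(1, 2))))) = Add(-2128, Mul(10944, I, Pow(2, Rational(1, 2))))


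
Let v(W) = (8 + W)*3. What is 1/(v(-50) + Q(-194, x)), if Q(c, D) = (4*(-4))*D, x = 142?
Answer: -1/2398 ≈ -0.00041701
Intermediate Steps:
Q(c, D) = -16*D
v(W) = 24 + 3*W
1/(v(-50) + Q(-194, x)) = 1/((24 + 3*(-50)) - 16*142) = 1/((24 - 150) - 2272) = 1/(-126 - 2272) = 1/(-2398) = -1/2398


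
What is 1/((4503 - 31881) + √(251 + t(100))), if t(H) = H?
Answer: -78/2135483 - √39/249851511 ≈ -3.6551e-5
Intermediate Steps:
1/((4503 - 31881) + √(251 + t(100))) = 1/((4503 - 31881) + √(251 + 100)) = 1/(-27378 + √351) = 1/(-27378 + 3*√39)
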